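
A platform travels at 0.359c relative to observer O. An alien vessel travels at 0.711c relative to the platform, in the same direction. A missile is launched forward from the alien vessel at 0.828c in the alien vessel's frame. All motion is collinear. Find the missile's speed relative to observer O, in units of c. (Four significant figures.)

Compose velocities in two stages. Stage 1 (into S'): u₁ = (0.828+0.711)/(1+0.828×0.711) = 0.96871.
Stage 2 (into S): u = (0.96871+0.359)/(1+0.96871×0.359) = 0.98512, so the speed is 0.9851c.

0.9851c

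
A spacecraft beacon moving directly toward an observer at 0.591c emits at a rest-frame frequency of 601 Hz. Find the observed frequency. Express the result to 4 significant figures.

Relativistic Doppler (source moving toward): f_obs = f_src · √((1+β)/(1−β)).
With β = 0.591: factor = √(1.591/0.409) = 1.9723.
f_obs = 601 × 1.9723 = 1185 Hz.

1185 Hz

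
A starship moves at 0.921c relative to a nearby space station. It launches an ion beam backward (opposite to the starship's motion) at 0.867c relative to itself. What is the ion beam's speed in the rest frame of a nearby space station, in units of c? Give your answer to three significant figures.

0.268c

Relativistic velocity addition: u = (u' + v)/(1 + u'v/c²), with u' = −0.867c and v = 0.921c.
Numerator: −0.867 + 0.921 = 0.054. Denominator: 1 + (−0.867)(0.921) = 0.201493.
u = 0.054/0.201493 = 0.268, so the speed is 0.268c.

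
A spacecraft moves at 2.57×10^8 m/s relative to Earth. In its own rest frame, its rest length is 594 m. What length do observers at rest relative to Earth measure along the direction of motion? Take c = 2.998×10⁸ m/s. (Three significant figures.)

β = v/c = (2.57×10^8 m/s)/(2.998×10⁸ m/s) = 0.857238.
With β = 0.857238, γ = 1/√(1 − 0.857238²) = 1/√0.265143 = 1.942.
Length contraction: L = L₀/γ = 594/1.942 = 306 m.

306 m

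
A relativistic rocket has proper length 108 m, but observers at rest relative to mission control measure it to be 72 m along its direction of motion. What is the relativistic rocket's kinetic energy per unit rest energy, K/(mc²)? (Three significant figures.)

From L = L₀/γ: γ = 108/72 = 1.5.
Since K = (γ−1)mc², K/(mc²) = 1.5 − 1 = 0.500.

0.500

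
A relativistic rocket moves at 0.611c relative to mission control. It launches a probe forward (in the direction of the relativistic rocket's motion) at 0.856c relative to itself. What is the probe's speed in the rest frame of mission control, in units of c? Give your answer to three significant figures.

Relativistic velocity addition: u = (u' + v)/(1 + u'v/c²), with u' = 0.856c and v = 0.611c.
Numerator: 0.856 + 0.611 = 1.467. Denominator: 1 + (0.856)(0.611) = 1.523016.
u = 1.467/1.523016 = 0.96322, so the speed is 0.963c.

0.963c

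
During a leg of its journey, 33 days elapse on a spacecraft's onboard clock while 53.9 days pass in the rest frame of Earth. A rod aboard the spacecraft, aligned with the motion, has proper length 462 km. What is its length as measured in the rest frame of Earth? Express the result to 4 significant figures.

282.9 km

From Δt = γΔτ: γ = 53.9/33 = 1.63333.
L = L₀/γ = 462/1.63333 = 282.9 km.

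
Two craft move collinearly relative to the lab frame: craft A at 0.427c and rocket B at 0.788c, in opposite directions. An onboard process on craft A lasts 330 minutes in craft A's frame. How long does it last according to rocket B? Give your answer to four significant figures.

792.2 minutes

Speed of craft A in rocket B's frame: u = (v_A + v_B)/(1 + v_A v_B/c²) = (0.427 + 0.788)/(1 + 0.427×0.788) = 1.215/1.336476 = 0.90911; |u| = 0.90911c.
γ for this relative speed: γ = 1/√(1 − 0.826481) = 2.4006.
The clock on craft A records proper time, so rocket B measures Δt = γΔτ = 2.4006 × 330 = 792.2 minutes.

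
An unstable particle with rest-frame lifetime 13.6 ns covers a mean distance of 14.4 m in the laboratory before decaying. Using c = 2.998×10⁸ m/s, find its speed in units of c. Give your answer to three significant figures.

d = βγcτ ⇒ βγ = d/(cτ) = 14.40 m / (4.07728 m) = 3.5318.
β = (βγ)/√(1+(βγ)²) = 3.5318/√13.4736 = 0.962.

0.962c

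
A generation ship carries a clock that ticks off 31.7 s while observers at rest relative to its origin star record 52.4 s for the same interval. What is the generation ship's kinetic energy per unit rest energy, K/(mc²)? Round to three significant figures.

γ = Δt/Δτ = 52.4/31.7 = 1.653.
Since K = (γ−1)mc², K/(mc²) = 1.653 − 1 = 0.653.

0.653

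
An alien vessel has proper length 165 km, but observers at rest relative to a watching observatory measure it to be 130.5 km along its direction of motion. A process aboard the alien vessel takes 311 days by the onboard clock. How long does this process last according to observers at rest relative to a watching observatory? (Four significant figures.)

γ = L₀/L = 165/130.5 = 1.26437.
Δt = γΔτ = 1.26437 × 311 = 393.2 days.

393.2 days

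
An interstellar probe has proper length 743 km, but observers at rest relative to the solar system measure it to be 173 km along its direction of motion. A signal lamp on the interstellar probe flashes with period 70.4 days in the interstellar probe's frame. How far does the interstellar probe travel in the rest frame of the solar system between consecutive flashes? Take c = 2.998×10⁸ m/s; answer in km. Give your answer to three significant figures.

γ = L₀/L = 743/173 = 4.2948.
β = √(1 − 1/γ²) = 0.97252. Lab-frame period = γτ = 4.2948×70.4 days = 302.35 days. Distance = βc × γτ = 0.97252 × 2.998×10⁸ m/s × 26123040 s = 7.6165×10^15 m = 7.62×10^12 km.

7.62×10^12 km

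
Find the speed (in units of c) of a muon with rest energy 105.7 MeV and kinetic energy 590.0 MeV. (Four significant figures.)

γ = 1 + K/(mc²) = 1 + 590.0/105.7 = 6.5818.
β = √(1 − 1/γ²) = √(1 − 0.023084) = √0.976916 = 0.9884.

0.9884c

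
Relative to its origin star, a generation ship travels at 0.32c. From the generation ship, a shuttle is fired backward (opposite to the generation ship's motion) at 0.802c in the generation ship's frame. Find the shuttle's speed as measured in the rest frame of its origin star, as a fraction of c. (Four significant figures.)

0.6484c

In units of c, u = (u' + v)/(1 + u'v) with u' = −0.802 and v = 0.32.
Numerator: −0.802 + 0.32 = −0.482. Denominator: 1 + (−0.802)(0.32) = 0.74336.
u = −0.482/0.74336 = −0.64841, so the speed is 0.6484c.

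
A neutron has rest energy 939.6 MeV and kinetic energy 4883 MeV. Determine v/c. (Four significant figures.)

γ = 1 + K/(mc²) = 1 + 4883/939.6 = 6.1969.
β = √(1 − 1/γ²) = √(1 − 0.0260406) = √0.9739594 = 0.9869.

0.9869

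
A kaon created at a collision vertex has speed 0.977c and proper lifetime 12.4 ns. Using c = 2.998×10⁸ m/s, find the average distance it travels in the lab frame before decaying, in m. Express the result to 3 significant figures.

With β = 0.977, γ = 1/√(1 − 0.977²) = 1/√0.045471 = 4.6896.
Lab-frame lifetime: Δt = γτ = 4.6896 × 12.4 ns = 58.151 ns.
Distance: d = vΔt = 0.977 × 2.998×10⁸ m/s × 5.8151×10^-8 s = 17.0 m.

17.0 m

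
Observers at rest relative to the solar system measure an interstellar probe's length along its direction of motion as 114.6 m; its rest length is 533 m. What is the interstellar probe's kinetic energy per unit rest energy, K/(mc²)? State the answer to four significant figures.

Length contraction gives γ = L₀/L = 533/114.6 = 4.65096.
K/(mc²) = γ − 1 = 4.65096 − 1 = 3.651.

3.651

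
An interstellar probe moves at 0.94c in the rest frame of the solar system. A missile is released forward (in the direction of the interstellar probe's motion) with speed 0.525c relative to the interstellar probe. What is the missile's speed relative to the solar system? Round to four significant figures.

Relativistic velocity addition: u = (u' + v)/(1 + u'v/c²), with u' = 0.525c and v = 0.94c.
Numerator: 0.525 + 0.94 = 1.465. Denominator: 1 + (0.525)(0.94) = 1.4935.
u = 1.465/1.4935 = 0.98092, so the speed is 0.9809c.

0.9809c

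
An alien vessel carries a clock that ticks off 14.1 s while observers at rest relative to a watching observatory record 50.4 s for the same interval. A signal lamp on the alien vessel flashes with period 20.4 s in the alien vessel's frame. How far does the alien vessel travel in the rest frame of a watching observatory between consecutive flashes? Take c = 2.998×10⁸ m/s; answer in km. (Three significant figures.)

γ = Δt/Δτ = 50.4/14.1 = 3.57447.
β = √(1 − 1/γ²) = 0.96007. Lab-frame period = γτ = 3.57447×20.4 s = 72.919 s. Distance = βc × γτ = 0.96007 × 2.998×10⁸ m/s × 72.919 s = 2.0988×10^10 m = 2.10×10^7 km.

2.10×10^7 km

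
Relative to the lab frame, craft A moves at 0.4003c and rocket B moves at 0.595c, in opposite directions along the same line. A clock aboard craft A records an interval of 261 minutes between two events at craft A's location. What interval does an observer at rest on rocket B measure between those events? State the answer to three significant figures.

Transform craft A's velocity into rocket B's frame: (0.4003 + 0.595)/(1 + 0.4003·0.595) = 0.9953/1.2381785, so the relative speed is 0.80384c.
At |u| = 0.80384c, γ = (1 − 0.646159)^(−1/2) = 1.6811.
Craft A's interval is proper; time dilation gives Δt_B = γΔτ = 1.6811 × 261 minutes = 439 minutes.

439 minutes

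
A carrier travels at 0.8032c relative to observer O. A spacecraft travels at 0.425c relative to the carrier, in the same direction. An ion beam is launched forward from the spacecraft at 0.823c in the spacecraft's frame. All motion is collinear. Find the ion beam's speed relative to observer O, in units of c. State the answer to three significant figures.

Compose velocities in two stages. Stage 1 (into S'): u₁ = (0.823+0.425)/(1+0.823×0.425) = 0.9246.
Stage 2 (into S): u = (0.9246+0.8032)/(1+0.9246×0.8032) = 0.99148, so the speed is 0.991c.

0.991c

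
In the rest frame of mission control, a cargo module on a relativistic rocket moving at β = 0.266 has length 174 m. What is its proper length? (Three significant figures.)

β² = 0.070756, so γ = 1/√0.929244 = 1.0374.
Proper length: L₀ = γ·L = 1.0374 × 174 = 181 m.

181 m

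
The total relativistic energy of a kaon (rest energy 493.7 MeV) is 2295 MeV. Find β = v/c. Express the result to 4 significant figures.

Total energy E = γmc² gives γ = 2295/493.7 = 4.6486.
Hence β = √(1 − 1/γ²) = √(1 − 0.046276) = √0.953724 = 0.9766.

0.9766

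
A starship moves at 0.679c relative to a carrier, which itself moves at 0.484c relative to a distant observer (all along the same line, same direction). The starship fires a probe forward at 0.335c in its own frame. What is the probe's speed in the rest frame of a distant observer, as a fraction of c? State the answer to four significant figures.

Apply u = (u'+v)/(1+u'v) twice. Probe in the carrier frame: (0.335+0.679)/(1+0.335·0.679) = 1.014/1.227465 = 0.82609c.
That velocity, transformed to the rest frame of a distant observer: (0.82609+0.484)/(1+0.82609·0.484) = 1.31009/1.39982756 = 0.93589c.

0.9359c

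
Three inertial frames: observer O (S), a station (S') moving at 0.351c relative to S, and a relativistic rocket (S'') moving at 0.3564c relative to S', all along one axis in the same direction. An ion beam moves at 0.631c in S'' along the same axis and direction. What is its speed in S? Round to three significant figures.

0.902c

Apply u = (u'+v)/(1+u'v) twice. Ion beam in the station frame: (0.631+0.3564)/(1+0.631·0.3564) = 0.9874/1.2248884 = 0.80611c.
That velocity, transformed to the rest frame of observer O: (0.80611+0.351)/(1+0.80611·0.351) = 1.15711/1.28294461 = 0.90192c.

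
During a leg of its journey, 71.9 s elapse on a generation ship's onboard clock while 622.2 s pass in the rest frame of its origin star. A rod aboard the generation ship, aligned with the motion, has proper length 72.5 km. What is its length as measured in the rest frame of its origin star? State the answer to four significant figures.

The time-dilation ratio gives γ = 622.2/71.9 = 8.65369.
The rod contracts by the same γ: 72.5 km / 8.65369 = 8.378 km.

8.378 km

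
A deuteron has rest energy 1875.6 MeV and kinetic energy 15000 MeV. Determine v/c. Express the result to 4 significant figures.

γ = 1 + K/(mc²) = 1 + 15000/1875.6 = 8.9974.
β = √(1 − 1/γ²) = √(1 − 0.0123528) = √0.9876472 = 0.9938.

0.9938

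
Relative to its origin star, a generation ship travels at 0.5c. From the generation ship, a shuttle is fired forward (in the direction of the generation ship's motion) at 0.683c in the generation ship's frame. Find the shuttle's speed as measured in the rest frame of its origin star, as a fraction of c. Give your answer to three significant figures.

Relativistic velocity addition: u = (u' + v)/(1 + u'v/c²), with u' = 0.683c and v = 0.5c.
Numerator: 0.683 + 0.5 = 1.183. Denominator: 1 + (0.683)(0.5) = 1.3415.
u = 1.183/1.3415 = 0.88185, so the speed is 0.882c.

0.882c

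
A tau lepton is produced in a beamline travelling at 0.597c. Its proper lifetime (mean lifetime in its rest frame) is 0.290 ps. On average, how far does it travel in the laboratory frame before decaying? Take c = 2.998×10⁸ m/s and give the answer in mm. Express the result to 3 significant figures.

γ = 1/√(1 − β²) = 1/√(1 − 0.356409) = 1/√0.643591 = 1/0.802241 = 1.2465.
Lab-frame lifetime: Δt = γτ = 1.2465 × 0.290 ps = 0.36148 ps.
Distance: d = vΔt = 0.597 × 2.998×10⁸ m/s × 3.6148×10^-13 s = 6.47×10^-5 m = 0.0647 mm.

0.0647 mm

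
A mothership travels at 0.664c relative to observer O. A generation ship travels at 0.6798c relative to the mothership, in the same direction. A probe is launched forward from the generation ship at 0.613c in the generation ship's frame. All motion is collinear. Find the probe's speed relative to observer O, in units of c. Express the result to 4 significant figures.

Compose velocities in two stages. Stage 1 (into S'): u₁ = (0.613+0.6798)/(1+0.613×0.6798) = 0.91253.
Stage 2 (into S): u = (0.91253+0.664)/(1+0.91253×0.664) = 0.9817, so the speed is 0.9817c.

0.9817c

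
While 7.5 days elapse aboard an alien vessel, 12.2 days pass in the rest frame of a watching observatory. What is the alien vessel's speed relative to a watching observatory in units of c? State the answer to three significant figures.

γ = Δt/Δτ = 12.2/7.5 = 1.6267.
β = √(1 − 1/γ²) = √(1 − 0.377907) = √0.622093 = 0.789.

0.789c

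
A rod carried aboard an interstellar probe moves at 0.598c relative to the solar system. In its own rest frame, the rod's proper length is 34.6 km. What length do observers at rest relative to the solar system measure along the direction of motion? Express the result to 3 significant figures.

27.7 km

γ = 1/√(1 − β²) = 1/√(1 − 0.357604) = 1/√0.642396 = 1/0.801496 = 1.2477.
Length contraction: L = L₀/γ = 34.6/1.2477 = 27.7 km.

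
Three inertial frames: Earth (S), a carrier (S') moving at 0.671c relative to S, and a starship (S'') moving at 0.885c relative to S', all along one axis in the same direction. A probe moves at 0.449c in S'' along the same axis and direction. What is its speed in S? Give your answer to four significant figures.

0.9909c

Compose velocities in two stages. Stage 1 (into S'): u₁ = (0.449+0.885)/(1+0.449×0.885) = 0.95465.
Stage 2 (into S): u = (0.95465+0.671)/(1+0.95465×0.671) = 0.99091, so the speed is 0.9909c.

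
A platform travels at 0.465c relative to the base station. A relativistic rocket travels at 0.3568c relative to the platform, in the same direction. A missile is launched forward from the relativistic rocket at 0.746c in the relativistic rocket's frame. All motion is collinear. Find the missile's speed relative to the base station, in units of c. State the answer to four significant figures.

Apply u = (u'+v)/(1+u'v) twice. Missile in the platform frame: (0.746+0.3568)/(1+0.746·0.3568) = 1.1028/1.2661728 = 0.87097c.
That velocity, transformed to the rest frame of the base station: (0.87097+0.465)/(1+0.87097·0.465) = 1.33597/1.40500105 = 0.95087c.

0.9509c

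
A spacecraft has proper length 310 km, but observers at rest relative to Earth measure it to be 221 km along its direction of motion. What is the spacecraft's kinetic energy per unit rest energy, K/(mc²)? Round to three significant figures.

Length contraction gives γ = L₀/L = 310/221 = 1.40271.
K/(mc²) = γ − 1 = 1.40271 − 1 = 0.403.

0.403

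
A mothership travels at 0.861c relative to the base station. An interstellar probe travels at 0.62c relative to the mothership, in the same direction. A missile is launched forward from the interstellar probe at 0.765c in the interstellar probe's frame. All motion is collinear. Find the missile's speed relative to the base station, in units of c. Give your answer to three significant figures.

0.995c

Apply u = (u'+v)/(1+u'v) twice. Missile in the mothership frame: (0.765+0.62)/(1+0.765·0.62) = 1.385/1.4743 = 0.93943c.
That velocity, transformed to the rest frame of the base station: (0.93943+0.861)/(1+0.93943·0.861) = 1.80043/1.80884923 = 0.99535c.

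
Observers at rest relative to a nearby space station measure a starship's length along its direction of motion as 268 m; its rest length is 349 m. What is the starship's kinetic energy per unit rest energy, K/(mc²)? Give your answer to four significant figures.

0.3022

Length contraction gives γ = L₀/L = 349/268 = 1.30224.
Since K = (γ−1)mc², K/(mc²) = 1.30224 − 1 = 0.3022.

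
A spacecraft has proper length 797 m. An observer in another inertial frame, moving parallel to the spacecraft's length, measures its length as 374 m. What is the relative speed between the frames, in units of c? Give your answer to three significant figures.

0.883c

Length contraction gives γ = L₀/L = 797/374 = 2.131.
β = √(1 − 1/γ²) = √0.779792 = 0.883.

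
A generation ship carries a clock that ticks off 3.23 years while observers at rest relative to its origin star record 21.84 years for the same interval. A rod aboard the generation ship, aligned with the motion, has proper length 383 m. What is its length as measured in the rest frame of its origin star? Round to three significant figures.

56.6 m

The time-dilation ratio gives γ = 21.84/3.23 = 6.76161.
L = L₀/γ = 383/6.76161 = 56.6 m.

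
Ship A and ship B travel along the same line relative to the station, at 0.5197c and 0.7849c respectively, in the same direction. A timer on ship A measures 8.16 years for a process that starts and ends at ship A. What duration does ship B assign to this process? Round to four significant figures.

9.127 years

Transform ship A's velocity into ship B's frame: (0.5197 − 0.7849)/(1 − 0.5197·0.7849) = −0.2652/0.59208747, so the relative speed is 0.44791c.
γ for this relative speed: γ = 1/√(1 − 0.200623) = 1.1185.
Ship A's interval is proper; time dilation gives Δt_B = γΔτ = 1.1185 × 8.16 years = 9.127 years.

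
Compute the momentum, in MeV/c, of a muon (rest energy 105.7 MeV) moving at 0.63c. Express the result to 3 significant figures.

β² = 0.3969, so γ = 1/√0.6031 = 1.2877.
Momentum: p = γβ·mc = 1.2877 × 0.63 × 105.7 MeV/c = 85.7 MeV/c.

85.7 MeV/c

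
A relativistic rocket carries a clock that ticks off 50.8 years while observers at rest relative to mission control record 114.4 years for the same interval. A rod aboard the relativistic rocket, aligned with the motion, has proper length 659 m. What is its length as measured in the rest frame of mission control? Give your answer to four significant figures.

292.6 m

From Δt = γΔτ: γ = 114.4/50.8 = 2.25197.
The rod contracts by the same γ: 659 m / 2.25197 = 292.6 m.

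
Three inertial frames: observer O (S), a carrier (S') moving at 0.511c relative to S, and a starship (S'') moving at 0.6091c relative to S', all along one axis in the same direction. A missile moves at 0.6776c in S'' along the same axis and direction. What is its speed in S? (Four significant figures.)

0.9702c

First combine the missile and starship (S''→S'): u₁ = (0.6776 + 0.6091)/(1 + 0.6776×0.6091) = 1.2867/1.41272616 = 0.91079.
Then combine with the carrier (S'→S): u = (0.91079 + 0.511)/(1 + 0.91079×0.511) = 1.42179/1.46541369 = 0.97023.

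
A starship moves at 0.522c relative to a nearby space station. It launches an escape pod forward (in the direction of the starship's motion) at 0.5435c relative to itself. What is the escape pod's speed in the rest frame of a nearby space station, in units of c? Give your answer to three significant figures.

0.830c

In units of c, u = (u' + v)/(1 + u'v) with u' = 0.5435 and v = 0.522.
Numerator: 0.5435 + 0.522 = 1.0655. Denominator: 1 + (0.5435)(0.522) = 1.283707.
u = 1.0655/1.283707 = 0.83002, so the speed is 0.830c.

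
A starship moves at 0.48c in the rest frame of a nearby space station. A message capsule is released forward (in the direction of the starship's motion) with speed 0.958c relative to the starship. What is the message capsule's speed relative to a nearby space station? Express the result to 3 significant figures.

Relativistic velocity addition: u = (u' + v)/(1 + u'v/c²), with u' = 0.958c and v = 0.48c.
Numerator: 0.958 + 0.48 = 1.438. Denominator: 1 + (0.958)(0.48) = 1.45984.
u = 1.438/1.45984 = 0.98504, so the speed is 0.985c.

0.985c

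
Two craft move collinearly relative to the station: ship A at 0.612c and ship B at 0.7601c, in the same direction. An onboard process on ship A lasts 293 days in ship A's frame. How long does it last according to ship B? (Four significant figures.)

304.9 days

Transform ship A's velocity into ship B's frame: (0.612 − 0.7601)/(1 − 0.612·0.7601) = −0.1481/0.5348188, so the relative speed is 0.27692c.
γ for this relative speed: γ = 1/√(1 − 0.0766847) = 1.0407.
The clock on ship A records proper time, so ship B measures Δt = γΔτ = 1.0407 × 293 = 304.9 days.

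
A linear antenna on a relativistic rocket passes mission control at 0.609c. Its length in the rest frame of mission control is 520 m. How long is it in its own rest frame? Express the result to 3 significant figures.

656 m

β² = 0.370881, so γ = 1/√0.629119 = 1.2608.
Proper length: L₀ = γ·L = 1.2608 × 520 = 656 m.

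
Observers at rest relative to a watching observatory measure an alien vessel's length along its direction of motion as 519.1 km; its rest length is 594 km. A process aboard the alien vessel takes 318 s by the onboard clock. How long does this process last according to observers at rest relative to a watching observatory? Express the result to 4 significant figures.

From L = L₀/γ: γ = 594/519.1 = 1.14429.
The same γ dilates the second interval: 1.14429 × 318 s = 363.9 s.

363.9 s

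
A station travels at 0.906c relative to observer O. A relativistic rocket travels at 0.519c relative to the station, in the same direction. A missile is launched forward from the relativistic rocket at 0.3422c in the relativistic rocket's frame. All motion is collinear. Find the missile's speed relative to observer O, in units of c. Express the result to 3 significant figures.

Compose velocities in two stages. Stage 1 (into S'): u₁ = (0.3422+0.519)/(1+0.3422×0.519) = 0.73132.
Stage 2 (into S): u = (0.73132+0.906)/(1+0.73132×0.906) = 0.98481, so the speed is 0.985c.

0.985c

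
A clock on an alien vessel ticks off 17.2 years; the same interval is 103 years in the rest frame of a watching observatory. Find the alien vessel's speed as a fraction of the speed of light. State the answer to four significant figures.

γ = Δt/Δτ = 103/17.2 = 5.9884.
β = √(1 − 1/γ²) = √(1 − 0.0278855) = √0.9721145 = 0.9860.

0.9860c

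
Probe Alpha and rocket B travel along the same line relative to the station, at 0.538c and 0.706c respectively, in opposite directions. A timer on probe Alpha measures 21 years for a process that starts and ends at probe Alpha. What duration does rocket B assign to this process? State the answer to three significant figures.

48.5 years

Speed of probe Alpha in rocket B's frame: u = (v_A + v_B)/(1 + v_A v_B/c²) = (0.538 + 0.706)/(1 + 0.538×0.706) = 1.244/1.379828 = 0.90156; |u| = 0.90156c.
γ for this relative speed: γ = 1/√(1 − 0.81281) = 2.3113.
The clock on probe Alpha records proper time, so rocket B measures Δt = γΔτ = 2.3113 × 21 = 48.5 years.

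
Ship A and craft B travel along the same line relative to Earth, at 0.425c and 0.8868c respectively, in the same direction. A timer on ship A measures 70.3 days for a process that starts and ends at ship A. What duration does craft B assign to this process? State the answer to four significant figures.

104.7 days

The velocity of ship A relative to craft B is (0.425 − 0.8868)c / (1 − 0.425×0.8868) = −0.74112c; relative speed 0.74112c.
At |u| = 0.74112c, γ = (1 − 0.549259)^(−1/2) = 1.4895.
Ship A's interval is proper; time dilation gives Δt_B = γΔτ = 1.4895 × 70.3 days = 104.7 days.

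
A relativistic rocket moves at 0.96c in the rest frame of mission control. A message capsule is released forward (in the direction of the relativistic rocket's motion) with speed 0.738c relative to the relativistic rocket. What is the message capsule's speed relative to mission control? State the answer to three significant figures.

Relativistic velocity addition: u = (u' + v)/(1 + u'v/c²), with u' = 0.738c and v = 0.96c.
Numerator: 0.738 + 0.96 = 1.698. Denominator: 1 + (0.738)(0.96) = 1.70848.
u = 1.698/1.70848 = 0.99387, so the speed is 0.994c.

0.994c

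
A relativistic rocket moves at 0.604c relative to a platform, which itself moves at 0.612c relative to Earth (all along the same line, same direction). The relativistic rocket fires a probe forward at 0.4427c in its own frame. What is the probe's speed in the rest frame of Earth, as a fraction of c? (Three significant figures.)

Apply u = (u'+v)/(1+u'v) twice. Probe in the platform frame: (0.4427+0.604)/(1+0.4427·0.604) = 1.0467/1.2673908 = 0.82587c.
That velocity, transformed to the rest frame of Earth: (0.82587+0.612)/(1+0.82587·0.612) = 1.43787/1.50543244 = 0.95512c.

0.955c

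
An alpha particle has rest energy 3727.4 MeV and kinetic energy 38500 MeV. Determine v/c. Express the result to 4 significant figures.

0.9961

K = (γ−1)mc², so γ = 1 + 38500/3727.4 = 11.329.
Then v/c = √(1 − γ⁻²) = √(1 − 0.00779142) = √0.99220858 = 0.9961.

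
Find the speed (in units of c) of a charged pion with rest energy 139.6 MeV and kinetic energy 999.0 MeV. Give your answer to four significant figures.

K = (γ−1)mc², so γ = 1 + 999.0/139.6 = 8.1562.
Then v/c = √(1 − γ⁻²) = √(1 − 0.0150323) = √0.9849677 = 0.9925.

0.9925c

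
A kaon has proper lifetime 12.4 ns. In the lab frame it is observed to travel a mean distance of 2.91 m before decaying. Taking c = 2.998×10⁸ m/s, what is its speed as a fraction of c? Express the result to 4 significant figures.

0.6164c

Let x = d/(cτ) = 2.910 m / (2.998×10⁸ m/s × 1.240×10^-8 s) = 0.78278. Since d = βγcτ, x = βγ = β/√(1−β²).
Solving: β² = x²/(1+x²) = 0.612745/1.612745 = 0.379939, so β = 0.6164.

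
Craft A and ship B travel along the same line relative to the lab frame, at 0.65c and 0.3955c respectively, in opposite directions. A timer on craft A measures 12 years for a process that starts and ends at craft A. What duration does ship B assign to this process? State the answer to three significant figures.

21.6 years

Transform craft A's velocity into ship B's frame: (0.65 + 0.3955)/(1 + 0.65·0.3955) = 1.0455/1.257075, so the relative speed is 0.83169c.
At |u| = 0.83169c, γ = (1 − 0.691708)^(−1/2) = 1.801.
The clock on craft A records proper time, so ship B measures Δt = γΔτ = 1.801 × 12 = 21.6 years.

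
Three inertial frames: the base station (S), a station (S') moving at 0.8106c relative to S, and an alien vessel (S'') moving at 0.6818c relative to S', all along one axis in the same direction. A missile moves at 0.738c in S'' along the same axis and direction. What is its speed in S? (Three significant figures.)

First combine the missile and alien vessel (S''→S'): u₁ = (0.738 + 0.6818)/(1 + 0.738×0.6818) = 1.4198/1.5031684 = 0.94454.
Then combine with the station (S'→S): u = (0.94454 + 0.8106)/(1 + 0.94454×0.8106) = 1.75514/1.765644124 = 0.99405.

0.994c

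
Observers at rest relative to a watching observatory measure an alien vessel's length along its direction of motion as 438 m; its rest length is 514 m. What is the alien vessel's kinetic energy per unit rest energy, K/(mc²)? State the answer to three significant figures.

From L = L₀/γ: γ = 514/438 = 1.17352.
K/(mc²) = γ − 1 = 1.17352 − 1 = 0.174.

0.174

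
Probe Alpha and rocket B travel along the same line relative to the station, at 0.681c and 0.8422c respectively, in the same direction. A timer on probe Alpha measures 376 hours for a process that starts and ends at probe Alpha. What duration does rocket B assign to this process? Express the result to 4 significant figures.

406.1 hours

The velocity of probe Alpha relative to rocket B is (0.681 − 0.8422)c / (1 − 0.681×0.8422) = −0.37799c; relative speed 0.37799c.
At |u| = 0.37799c, γ = (1 − 0.142876)^(−1/2) = 1.0801.
Probe Alpha's interval is proper; time dilation gives Δt_B = γΔτ = 1.0801 × 376 hours = 406.1 hours.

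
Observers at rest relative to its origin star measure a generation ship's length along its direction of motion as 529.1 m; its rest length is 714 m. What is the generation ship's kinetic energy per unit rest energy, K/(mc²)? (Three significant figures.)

0.349

Length contraction gives γ = L₀/L = 714/529.1 = 1.34946.
Since K = (γ−1)mc², K/(mc²) = 1.34946 − 1 = 0.349.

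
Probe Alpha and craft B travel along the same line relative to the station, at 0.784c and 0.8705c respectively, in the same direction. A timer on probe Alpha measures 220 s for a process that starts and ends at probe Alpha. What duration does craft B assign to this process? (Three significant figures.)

229 s

Speed of probe Alpha in craft B's frame: u = (v_A − v_B)/(1 − v_A v_B/c²) = (0.784 − 0.8705)/(1 − 0.784×0.8705) = −0.0865/0.317528 = −0.27242; |u| = 0.27242c.
γ for this relative speed: γ = 1/√(1 − 0.0742127) = 1.0393.
The clock on probe Alpha records proper time, so craft B measures Δt = γΔτ = 1.0393 × 220 = 229 s.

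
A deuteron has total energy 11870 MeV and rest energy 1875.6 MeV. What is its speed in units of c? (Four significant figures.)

0.9874c

γ = E/(mc²) = 11870/1875.6 = 6.3286.
β = √(1 − 1/γ²) = √(1 − 0.0249681) = √0.9750319 = 0.9874.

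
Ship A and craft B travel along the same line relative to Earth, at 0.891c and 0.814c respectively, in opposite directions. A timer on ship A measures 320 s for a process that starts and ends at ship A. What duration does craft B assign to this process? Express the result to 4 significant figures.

2094 s

Transform ship A's velocity into craft B's frame: (0.891 + 0.814)/(1 + 0.891·0.814) = 1.705/1.725274, so the relative speed is 0.98825c.
γ for this relative speed: γ = 1/√(1 − 0.976638) = 6.5425.
The clock on ship A records proper time, so craft B measures Δt = γΔτ = 6.5425 × 320 = 2094 s.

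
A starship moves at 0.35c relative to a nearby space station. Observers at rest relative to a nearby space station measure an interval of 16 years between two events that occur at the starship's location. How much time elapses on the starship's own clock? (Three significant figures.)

15.0 years

With β = 0.35, γ = 1/√(1 − 0.35²) = 1/√0.8775 = 1.0675.
The moving clock records proper time: Δτ = Δt/γ = 16/1.0675 = 15.0 years.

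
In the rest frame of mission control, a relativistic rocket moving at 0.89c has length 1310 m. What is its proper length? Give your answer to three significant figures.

Lorentz factor: γ = (1 − 0.7921)^(−1/2) = 2.1932.
Proper length: L₀ = γ·L = 2.1932 × 1310 = 2870 m.

2870 m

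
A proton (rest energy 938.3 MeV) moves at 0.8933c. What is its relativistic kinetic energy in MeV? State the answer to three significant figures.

Lorentz factor: γ = (1 − 0.79798489)^(−1/2) = 2.2249.
Kinetic energy: K = (γ − 1)mc² = (2.2249 − 1) × 938.3 MeV = 1.2249 × 938.3 = 1150 MeV.

1150 MeV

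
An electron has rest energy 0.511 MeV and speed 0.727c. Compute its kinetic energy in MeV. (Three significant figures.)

Lorentz factor: γ = (1 − 0.528529)^(−1/2) = 1.45637.
Kinetic energy: K = (γ − 1)mc² = (1.45637 − 1) × 0.511 MeV = 0.45637 × 0.511 = 0.233 MeV.

0.233 MeV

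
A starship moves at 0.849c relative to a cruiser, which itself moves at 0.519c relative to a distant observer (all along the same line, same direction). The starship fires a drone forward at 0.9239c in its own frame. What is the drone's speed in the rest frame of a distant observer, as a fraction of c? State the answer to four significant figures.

Apply u = (u'+v)/(1+u'v) twice. Drone in the cruiser frame: (0.9239+0.849)/(1+0.9239·0.849) = 1.7729/1.7843911 = 0.99356c.
That velocity, transformed to the rest frame of a distant observer: (0.99356+0.519)/(1+0.99356·0.519) = 1.51256/1.51565764 = 0.99796c.

0.9980c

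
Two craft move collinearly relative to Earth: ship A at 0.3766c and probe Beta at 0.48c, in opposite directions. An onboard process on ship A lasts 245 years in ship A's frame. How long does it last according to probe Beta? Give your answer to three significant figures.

Transform ship A's velocity into probe Beta's frame: (0.3766 + 0.48)/(1 + 0.3766·0.48) = 0.8566/1.180768, so the relative speed is 0.72546c.
γ for this relative speed: γ = 1/√(1 − 0.526292) = 1.4529.
Ship A's interval is proper; time dilation gives Δt_B = γΔτ = 1.4529 × 245 years = 356 years.

356 years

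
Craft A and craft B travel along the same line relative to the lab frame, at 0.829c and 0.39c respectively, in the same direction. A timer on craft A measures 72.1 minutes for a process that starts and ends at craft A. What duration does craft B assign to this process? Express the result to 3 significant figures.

94.7 minutes

Speed of craft A in craft B's frame: u = (v_A − v_B)/(1 − v_A v_B/c²) = (0.829 − 0.39)/(1 − 0.829×0.39) = 0.439/0.67669 = 0.64875; |u| = 0.64875c.
At |u| = 0.64875c, γ = (1 − 0.420877)^(−1/2) = 1.3141.
Craft A's interval is proper; time dilation gives Δt_B = γΔτ = 1.3141 × 72.1 minutes = 94.7 minutes.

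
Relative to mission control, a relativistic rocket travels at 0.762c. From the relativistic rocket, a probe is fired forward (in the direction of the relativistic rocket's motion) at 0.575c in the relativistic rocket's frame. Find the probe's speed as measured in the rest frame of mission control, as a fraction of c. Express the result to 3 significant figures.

In units of c, u = (u' + v)/(1 + u'v) with u' = 0.575 and v = 0.762.
Numerator: 0.575 + 0.762 = 1.337. Denominator: 1 + (0.575)(0.762) = 1.43815.
u = 1.337/1.43815 = 0.92967, so the speed is 0.930c.

0.930c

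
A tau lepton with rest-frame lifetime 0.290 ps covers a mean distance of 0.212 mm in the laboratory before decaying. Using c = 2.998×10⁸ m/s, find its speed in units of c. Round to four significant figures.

0.9252c

Let x = d/(cτ) = 2.120×10^-4 m / (2.998×10⁸ m/s × 2.900×10^-13 s) = 2.4384. Since d = βγcτ, x = βγ = β/√(1−β²).
Solving: β² = x²/(1+x²) = 5.94579/6.94579 = 0.856028, so β = 0.9252.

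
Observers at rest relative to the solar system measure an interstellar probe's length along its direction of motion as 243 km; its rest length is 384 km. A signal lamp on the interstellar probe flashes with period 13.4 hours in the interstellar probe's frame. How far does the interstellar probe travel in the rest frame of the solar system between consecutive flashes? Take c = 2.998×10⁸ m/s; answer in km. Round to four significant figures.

γ = L₀/L = 384/243 = 1.58025.
β = √(1 − 1/γ²) = 0.77431. Lab-frame period = γτ = 1.58025×13.4 hours = 21.175 hours. Distance = βc × γτ = 0.77431 × 2.998×10⁸ m/s × 76230 s = 1.7696×10^13 m = 1.770×10^10 km.

1.770×10^10 km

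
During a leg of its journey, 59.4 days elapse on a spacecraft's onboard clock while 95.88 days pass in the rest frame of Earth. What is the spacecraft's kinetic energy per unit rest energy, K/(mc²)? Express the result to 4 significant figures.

γ = Δt/Δτ = 95.88/59.4 = 1.61414.
Since K = (γ−1)mc², K/(mc²) = 1.61414 − 1 = 0.6141.

0.6141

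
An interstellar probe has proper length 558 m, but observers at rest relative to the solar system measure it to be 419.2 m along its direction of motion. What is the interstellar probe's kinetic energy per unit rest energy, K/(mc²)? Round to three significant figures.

γ = L₀/L = 558/419.2 = 1.33111.
K/(mc²) = γ − 1 = 1.33111 − 1 = 0.331.

0.331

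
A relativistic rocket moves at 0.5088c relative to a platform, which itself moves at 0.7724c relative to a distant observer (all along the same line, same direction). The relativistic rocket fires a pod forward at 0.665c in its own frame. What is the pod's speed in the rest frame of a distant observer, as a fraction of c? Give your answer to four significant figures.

0.9833c

Apply u = (u'+v)/(1+u'v) twice. Pod in the platform frame: (0.665+0.5088)/(1+0.665·0.5088) = 1.1738/1.338352 = 0.87705c.
That velocity, transformed to the rest frame of a distant observer: (0.87705+0.7724)/(1+0.87705·0.7724) = 1.64945/1.67743342 = 0.98332c.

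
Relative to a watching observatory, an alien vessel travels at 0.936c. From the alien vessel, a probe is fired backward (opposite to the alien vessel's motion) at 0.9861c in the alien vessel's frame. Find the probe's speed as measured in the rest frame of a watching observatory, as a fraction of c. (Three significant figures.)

0.651c

In units of c, u = (u' + v)/(1 + u'v) with u' = −0.9861 and v = 0.936.
Numerator: −0.9861 + 0.936 = −0.0501. Denominator: 1 + (−0.9861)(0.936) = 0.0770104.
u = −0.0501/0.0770104 = −0.65056, so the speed is 0.651c.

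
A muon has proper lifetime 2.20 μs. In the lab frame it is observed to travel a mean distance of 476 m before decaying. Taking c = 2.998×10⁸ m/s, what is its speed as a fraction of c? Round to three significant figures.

Let x = d/(cτ) = 476.0 m / (2.998×10⁸ m/s × 2.200×10^-6 s) = 0.72169. Since d = βγcτ, x = βγ = β/√(1−β²).
Solving: β² = x²/(1+x²) = 0.520836/1.520836 = 0.342467, so β = 0.585.

0.585c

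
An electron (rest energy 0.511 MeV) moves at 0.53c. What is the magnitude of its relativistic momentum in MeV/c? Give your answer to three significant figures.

0.319 MeV/c

β² = 0.2809, so γ = 1/√0.7191 = 1.1792.
Momentum: p = γβ·mc = 1.1792 × 0.53 × 0.511 MeV/c = 0.319 MeV/c.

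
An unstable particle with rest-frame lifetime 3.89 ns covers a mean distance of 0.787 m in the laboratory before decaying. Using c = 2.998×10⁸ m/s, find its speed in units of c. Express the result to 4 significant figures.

d = βγcτ ⇒ βγ = d/(cτ) = 0.7870 m / (1.166222 m) = 0.67483.
β = (βγ)/√(1+(βγ)²) = 0.67483/√1.455396 = 0.5594.

0.5594c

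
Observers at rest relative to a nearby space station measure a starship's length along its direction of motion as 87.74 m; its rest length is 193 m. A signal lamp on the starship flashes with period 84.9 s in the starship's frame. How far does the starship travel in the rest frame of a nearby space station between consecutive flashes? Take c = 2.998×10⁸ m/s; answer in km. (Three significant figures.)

From L = L₀/γ: γ = 193/87.74 = 2.19968.
β = √(1 − 1/γ²) = 0.89069. Lab-frame period = γτ = 2.19968×84.9 s = 186.75 s. Distance = βc × γτ = 0.89069 × 2.998×10⁸ m/s × 186.75 s = 4.9868×10^10 m = 4.99×10^7 km.

4.99×10^7 km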